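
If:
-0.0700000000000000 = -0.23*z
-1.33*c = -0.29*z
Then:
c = 0.07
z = 0.30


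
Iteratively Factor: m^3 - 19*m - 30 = (m - 5)*(m^2 + 5*m + 6) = (m - 5)*(m + 3)*(m + 2)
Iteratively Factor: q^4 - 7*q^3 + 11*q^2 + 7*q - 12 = (q - 3)*(q^3 - 4*q^2 - q + 4) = (q - 4)*(q - 3)*(q^2 - 1) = (q - 4)*(q - 3)*(q + 1)*(q - 1)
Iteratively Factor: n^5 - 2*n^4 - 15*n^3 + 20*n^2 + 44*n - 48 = (n - 1)*(n^4 - n^3 - 16*n^2 + 4*n + 48) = (n - 1)*(n + 3)*(n^3 - 4*n^2 - 4*n + 16) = (n - 1)*(n + 2)*(n + 3)*(n^2 - 6*n + 8) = (n - 2)*(n - 1)*(n + 2)*(n + 3)*(n - 4)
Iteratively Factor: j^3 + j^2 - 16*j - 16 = (j + 4)*(j^2 - 3*j - 4) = (j + 1)*(j + 4)*(j - 4)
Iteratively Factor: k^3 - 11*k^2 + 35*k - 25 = (k - 1)*(k^2 - 10*k + 25) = (k - 5)*(k - 1)*(k - 5)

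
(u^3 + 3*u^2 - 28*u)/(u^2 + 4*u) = (u^2 + 3*u - 28)/(u + 4)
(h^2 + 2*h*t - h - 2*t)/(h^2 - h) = (h + 2*t)/h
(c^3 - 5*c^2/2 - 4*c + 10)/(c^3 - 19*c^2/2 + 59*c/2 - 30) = (c^2 - 4)/(c^2 - 7*c + 12)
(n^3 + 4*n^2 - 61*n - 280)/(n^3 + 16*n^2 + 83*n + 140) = (n - 8)/(n + 4)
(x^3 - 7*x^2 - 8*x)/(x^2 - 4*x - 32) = x*(x + 1)/(x + 4)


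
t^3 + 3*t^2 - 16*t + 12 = (t - 2)*(t - 1)*(t + 6)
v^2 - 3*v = v*(v - 3)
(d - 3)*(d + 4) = d^2 + d - 12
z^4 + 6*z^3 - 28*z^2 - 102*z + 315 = (z - 3)^2*(z + 5)*(z + 7)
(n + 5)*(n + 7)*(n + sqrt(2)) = n^3 + sqrt(2)*n^2 + 12*n^2 + 12*sqrt(2)*n + 35*n + 35*sqrt(2)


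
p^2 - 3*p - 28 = (p - 7)*(p + 4)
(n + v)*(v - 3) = n*v - 3*n + v^2 - 3*v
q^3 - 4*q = q*(q - 2)*(q + 2)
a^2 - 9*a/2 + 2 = (a - 4)*(a - 1/2)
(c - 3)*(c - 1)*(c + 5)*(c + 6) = c^4 + 7*c^3 - 11*c^2 - 87*c + 90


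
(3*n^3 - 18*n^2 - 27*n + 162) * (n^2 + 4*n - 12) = 3*n^5 - 6*n^4 - 135*n^3 + 270*n^2 + 972*n - 1944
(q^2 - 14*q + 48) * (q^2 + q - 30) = q^4 - 13*q^3 + 4*q^2 + 468*q - 1440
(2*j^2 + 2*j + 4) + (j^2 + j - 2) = 3*j^2 + 3*j + 2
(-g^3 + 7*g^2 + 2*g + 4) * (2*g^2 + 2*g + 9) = -2*g^5 + 12*g^4 + 9*g^3 + 75*g^2 + 26*g + 36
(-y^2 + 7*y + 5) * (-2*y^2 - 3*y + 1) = 2*y^4 - 11*y^3 - 32*y^2 - 8*y + 5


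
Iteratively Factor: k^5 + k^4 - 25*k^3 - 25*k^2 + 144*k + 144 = (k + 1)*(k^4 - 25*k^2 + 144) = (k - 3)*(k + 1)*(k^3 + 3*k^2 - 16*k - 48) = (k - 4)*(k - 3)*(k + 1)*(k^2 + 7*k + 12) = (k - 4)*(k - 3)*(k + 1)*(k + 3)*(k + 4)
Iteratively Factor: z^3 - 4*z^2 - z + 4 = (z - 1)*(z^2 - 3*z - 4) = (z - 1)*(z + 1)*(z - 4)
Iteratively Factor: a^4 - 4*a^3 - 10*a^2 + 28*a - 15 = (a - 5)*(a^3 + a^2 - 5*a + 3) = (a - 5)*(a - 1)*(a^2 + 2*a - 3) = (a - 5)*(a - 1)*(a + 3)*(a - 1)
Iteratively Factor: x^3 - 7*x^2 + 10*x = (x)*(x^2 - 7*x + 10) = x*(x - 5)*(x - 2)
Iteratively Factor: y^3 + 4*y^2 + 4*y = (y)*(y^2 + 4*y + 4) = y*(y + 2)*(y + 2)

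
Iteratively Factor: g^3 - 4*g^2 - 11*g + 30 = (g + 3)*(g^2 - 7*g + 10) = (g - 5)*(g + 3)*(g - 2)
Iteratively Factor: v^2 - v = (v - 1)*(v)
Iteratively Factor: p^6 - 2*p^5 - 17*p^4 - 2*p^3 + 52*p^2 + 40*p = (p + 1)*(p^5 - 3*p^4 - 14*p^3 + 12*p^2 + 40*p) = (p + 1)*(p + 2)*(p^4 - 5*p^3 - 4*p^2 + 20*p) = (p - 5)*(p + 1)*(p + 2)*(p^3 - 4*p) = (p - 5)*(p + 1)*(p + 2)^2*(p^2 - 2*p) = (p - 5)*(p - 2)*(p + 1)*(p + 2)^2*(p)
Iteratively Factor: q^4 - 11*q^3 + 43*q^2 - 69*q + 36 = (q - 4)*(q^3 - 7*q^2 + 15*q - 9) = (q - 4)*(q - 1)*(q^2 - 6*q + 9) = (q - 4)*(q - 3)*(q - 1)*(q - 3)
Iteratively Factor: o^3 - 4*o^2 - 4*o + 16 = (o - 4)*(o^2 - 4) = (o - 4)*(o - 2)*(o + 2)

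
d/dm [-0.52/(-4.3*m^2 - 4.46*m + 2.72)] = (-4.472*m - 2.3192)/(4.3*m^2 + 4.46*m - 2.72)^2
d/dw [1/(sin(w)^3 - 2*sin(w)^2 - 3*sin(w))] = (4/tan(w) + 3*cos(w)^3/sin(w)^2)/((sin(w) - 3)^2*(sin(w) + 1)^2)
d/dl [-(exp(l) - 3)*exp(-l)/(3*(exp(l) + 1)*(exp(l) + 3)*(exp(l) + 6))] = (exp(4*l) + 8*exp(3*l)/3 - 21*exp(2*l) - 54*exp(l) - 18)*exp(-l)/(exp(6*l) + 20*exp(5*l) + 154*exp(4*l) + 576*exp(3*l) + 1089*exp(2*l) + 972*exp(l) + 324)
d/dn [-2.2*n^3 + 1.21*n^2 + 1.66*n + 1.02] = -6.6*n^2 + 2.42*n + 1.66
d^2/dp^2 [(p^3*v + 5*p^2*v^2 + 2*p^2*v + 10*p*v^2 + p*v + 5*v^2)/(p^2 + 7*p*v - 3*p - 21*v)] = 2*v*((2*p + 7*v - 3)^2*(p^3 + 5*p^2*v + 2*p^2 + 10*p*v + p + 5*v) + (3*p + 5*v + 2)*(p^2 + 7*p*v - 3*p - 21*v)^2 - (p^2 + 7*p*v - 3*p - 21*v)*(p^3 + 5*p^2*v + 2*p^2 + 10*p*v + p + 5*v + (2*p + 7*v - 3)*(3*p^2 + 10*p*v + 4*p + 10*v + 1)))/(p^2 + 7*p*v - 3*p - 21*v)^3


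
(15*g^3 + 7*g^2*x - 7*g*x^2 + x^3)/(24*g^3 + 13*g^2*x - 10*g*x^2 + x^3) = (-5*g + x)/(-8*g + x)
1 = 1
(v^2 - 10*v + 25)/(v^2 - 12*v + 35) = (v - 5)/(v - 7)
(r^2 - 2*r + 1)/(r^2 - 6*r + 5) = (r - 1)/(r - 5)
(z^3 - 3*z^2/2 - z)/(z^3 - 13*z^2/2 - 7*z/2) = (z - 2)/(z - 7)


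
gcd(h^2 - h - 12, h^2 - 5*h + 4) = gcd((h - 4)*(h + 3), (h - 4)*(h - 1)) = h - 4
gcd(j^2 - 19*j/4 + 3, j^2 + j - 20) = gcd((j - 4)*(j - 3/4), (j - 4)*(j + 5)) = j - 4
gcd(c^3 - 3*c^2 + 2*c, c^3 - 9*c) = c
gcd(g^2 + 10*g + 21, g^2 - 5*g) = 1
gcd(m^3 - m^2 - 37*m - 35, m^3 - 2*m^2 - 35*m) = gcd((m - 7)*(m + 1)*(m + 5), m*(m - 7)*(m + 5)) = m^2 - 2*m - 35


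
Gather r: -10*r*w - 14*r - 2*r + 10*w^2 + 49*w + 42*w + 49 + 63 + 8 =r*(-10*w - 16) + 10*w^2 + 91*w + 120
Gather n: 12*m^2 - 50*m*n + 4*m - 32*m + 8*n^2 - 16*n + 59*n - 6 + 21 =12*m^2 - 28*m + 8*n^2 + n*(43 - 50*m) + 15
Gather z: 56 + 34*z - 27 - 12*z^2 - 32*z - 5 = -12*z^2 + 2*z + 24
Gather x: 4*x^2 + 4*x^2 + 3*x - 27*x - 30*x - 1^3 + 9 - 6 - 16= 8*x^2 - 54*x - 14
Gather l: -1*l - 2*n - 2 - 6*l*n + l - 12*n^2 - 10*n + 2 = -6*l*n - 12*n^2 - 12*n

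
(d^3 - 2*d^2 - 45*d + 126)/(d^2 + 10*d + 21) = (d^2 - 9*d + 18)/(d + 3)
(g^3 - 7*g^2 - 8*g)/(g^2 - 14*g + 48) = g*(g + 1)/(g - 6)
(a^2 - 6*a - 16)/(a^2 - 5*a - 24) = (a + 2)/(a + 3)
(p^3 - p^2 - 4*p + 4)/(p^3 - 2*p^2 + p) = (p^2 - 4)/(p*(p - 1))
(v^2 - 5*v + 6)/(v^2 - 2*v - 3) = (v - 2)/(v + 1)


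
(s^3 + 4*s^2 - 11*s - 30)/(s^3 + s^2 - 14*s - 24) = (s^2 + 2*s - 15)/(s^2 - s - 12)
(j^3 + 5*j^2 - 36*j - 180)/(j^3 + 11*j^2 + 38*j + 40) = (j^2 - 36)/(j^2 + 6*j + 8)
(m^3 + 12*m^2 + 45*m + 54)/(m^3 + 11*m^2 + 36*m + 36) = (m + 3)/(m + 2)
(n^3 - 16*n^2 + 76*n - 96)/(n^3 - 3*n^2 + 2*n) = (n^2 - 14*n + 48)/(n*(n - 1))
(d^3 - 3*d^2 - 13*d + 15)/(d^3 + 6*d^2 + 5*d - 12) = (d - 5)/(d + 4)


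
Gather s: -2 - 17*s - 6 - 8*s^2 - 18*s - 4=-8*s^2 - 35*s - 12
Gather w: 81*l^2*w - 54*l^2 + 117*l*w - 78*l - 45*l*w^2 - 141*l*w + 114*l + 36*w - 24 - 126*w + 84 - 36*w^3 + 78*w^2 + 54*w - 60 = -54*l^2 + 36*l - 36*w^3 + w^2*(78 - 45*l) + w*(81*l^2 - 24*l - 36)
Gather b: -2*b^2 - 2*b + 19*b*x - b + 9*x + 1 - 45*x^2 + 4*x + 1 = -2*b^2 + b*(19*x - 3) - 45*x^2 + 13*x + 2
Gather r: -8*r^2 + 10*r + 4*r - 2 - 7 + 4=-8*r^2 + 14*r - 5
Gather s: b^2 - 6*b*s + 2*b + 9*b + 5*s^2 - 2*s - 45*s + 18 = b^2 + 11*b + 5*s^2 + s*(-6*b - 47) + 18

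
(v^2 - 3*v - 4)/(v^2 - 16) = (v + 1)/(v + 4)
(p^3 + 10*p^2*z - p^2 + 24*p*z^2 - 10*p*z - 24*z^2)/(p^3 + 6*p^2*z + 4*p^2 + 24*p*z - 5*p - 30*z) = (p + 4*z)/(p + 5)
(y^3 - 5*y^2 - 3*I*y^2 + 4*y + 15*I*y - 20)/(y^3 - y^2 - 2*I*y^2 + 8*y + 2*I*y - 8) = (y^2 + y*(-5 + I) - 5*I)/(y^2 + y*(-1 + 2*I) - 2*I)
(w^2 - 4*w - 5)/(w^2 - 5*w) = (w + 1)/w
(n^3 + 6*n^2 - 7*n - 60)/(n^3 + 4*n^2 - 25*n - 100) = (n - 3)/(n - 5)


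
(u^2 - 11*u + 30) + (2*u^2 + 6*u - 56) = 3*u^2 - 5*u - 26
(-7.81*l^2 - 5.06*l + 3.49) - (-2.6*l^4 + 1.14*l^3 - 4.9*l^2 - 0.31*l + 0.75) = 2.6*l^4 - 1.14*l^3 - 2.91*l^2 - 4.75*l + 2.74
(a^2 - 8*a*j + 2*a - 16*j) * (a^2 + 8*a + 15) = a^4 - 8*a^3*j + 10*a^3 - 80*a^2*j + 31*a^2 - 248*a*j + 30*a - 240*j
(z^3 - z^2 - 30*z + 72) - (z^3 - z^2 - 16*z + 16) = 56 - 14*z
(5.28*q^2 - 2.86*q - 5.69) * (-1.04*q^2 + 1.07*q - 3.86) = -5.4912*q^4 + 8.624*q^3 - 17.5234*q^2 + 4.9513*q + 21.9634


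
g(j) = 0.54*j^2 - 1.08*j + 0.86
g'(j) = 1.08*j - 1.08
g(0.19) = 0.67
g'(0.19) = -0.87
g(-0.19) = 1.08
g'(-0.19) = -1.29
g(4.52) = 7.01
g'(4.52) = 3.80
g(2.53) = 1.58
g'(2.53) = 1.65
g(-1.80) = 4.55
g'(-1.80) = -3.02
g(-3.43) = 10.92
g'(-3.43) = -4.78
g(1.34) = 0.38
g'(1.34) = 0.37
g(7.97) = 26.55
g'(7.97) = 7.53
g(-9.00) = 54.32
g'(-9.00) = -10.80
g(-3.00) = 8.96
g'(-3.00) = -4.32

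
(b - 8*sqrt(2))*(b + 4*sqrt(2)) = b^2 - 4*sqrt(2)*b - 64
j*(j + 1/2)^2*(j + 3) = j^4 + 4*j^3 + 13*j^2/4 + 3*j/4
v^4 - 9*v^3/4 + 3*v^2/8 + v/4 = v*(v - 2)*(v - 1/2)*(v + 1/4)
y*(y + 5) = y^2 + 5*y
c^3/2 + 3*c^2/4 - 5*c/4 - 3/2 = (c/2 + 1)*(c - 3/2)*(c + 1)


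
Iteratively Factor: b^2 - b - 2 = (b + 1)*(b - 2)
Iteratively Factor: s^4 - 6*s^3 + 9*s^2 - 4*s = (s - 1)*(s^3 - 5*s^2 + 4*s) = (s - 1)^2*(s^2 - 4*s) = s*(s - 1)^2*(s - 4)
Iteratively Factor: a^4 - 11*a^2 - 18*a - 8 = (a + 2)*(a^3 - 2*a^2 - 7*a - 4) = (a + 1)*(a + 2)*(a^2 - 3*a - 4) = (a - 4)*(a + 1)*(a + 2)*(a + 1)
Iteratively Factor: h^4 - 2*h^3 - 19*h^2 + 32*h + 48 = (h + 1)*(h^3 - 3*h^2 - 16*h + 48) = (h - 3)*(h + 1)*(h^2 - 16) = (h - 3)*(h + 1)*(h + 4)*(h - 4)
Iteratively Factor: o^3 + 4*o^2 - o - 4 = (o + 1)*(o^2 + 3*o - 4) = (o + 1)*(o + 4)*(o - 1)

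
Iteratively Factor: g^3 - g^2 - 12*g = (g + 3)*(g^2 - 4*g) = g*(g + 3)*(g - 4)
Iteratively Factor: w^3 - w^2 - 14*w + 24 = (w - 2)*(w^2 + w - 12) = (w - 3)*(w - 2)*(w + 4)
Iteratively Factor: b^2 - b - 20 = (b - 5)*(b + 4)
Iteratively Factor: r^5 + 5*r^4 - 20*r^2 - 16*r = (r + 2)*(r^4 + 3*r^3 - 6*r^2 - 8*r) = (r + 1)*(r + 2)*(r^3 + 2*r^2 - 8*r) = (r + 1)*(r + 2)*(r + 4)*(r^2 - 2*r) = r*(r + 1)*(r + 2)*(r + 4)*(r - 2)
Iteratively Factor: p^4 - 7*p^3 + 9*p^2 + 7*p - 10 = (p + 1)*(p^3 - 8*p^2 + 17*p - 10) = (p - 2)*(p + 1)*(p^2 - 6*p + 5) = (p - 5)*(p - 2)*(p + 1)*(p - 1)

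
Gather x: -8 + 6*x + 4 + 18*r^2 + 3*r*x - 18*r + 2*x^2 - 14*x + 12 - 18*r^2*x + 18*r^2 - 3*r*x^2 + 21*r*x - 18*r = 36*r^2 - 36*r + x^2*(2 - 3*r) + x*(-18*r^2 + 24*r - 8) + 8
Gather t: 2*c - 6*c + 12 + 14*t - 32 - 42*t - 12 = -4*c - 28*t - 32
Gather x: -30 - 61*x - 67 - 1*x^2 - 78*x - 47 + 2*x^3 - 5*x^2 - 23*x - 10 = 2*x^3 - 6*x^2 - 162*x - 154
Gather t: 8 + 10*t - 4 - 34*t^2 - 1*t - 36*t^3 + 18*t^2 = -36*t^3 - 16*t^2 + 9*t + 4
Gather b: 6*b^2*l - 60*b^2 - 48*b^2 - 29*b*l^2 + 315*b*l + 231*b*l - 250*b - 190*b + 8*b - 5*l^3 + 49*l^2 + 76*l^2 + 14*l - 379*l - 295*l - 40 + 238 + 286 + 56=b^2*(6*l - 108) + b*(-29*l^2 + 546*l - 432) - 5*l^3 + 125*l^2 - 660*l + 540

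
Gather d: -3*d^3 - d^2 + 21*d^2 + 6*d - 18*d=-3*d^3 + 20*d^2 - 12*d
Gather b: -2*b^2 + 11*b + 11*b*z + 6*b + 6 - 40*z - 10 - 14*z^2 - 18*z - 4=-2*b^2 + b*(11*z + 17) - 14*z^2 - 58*z - 8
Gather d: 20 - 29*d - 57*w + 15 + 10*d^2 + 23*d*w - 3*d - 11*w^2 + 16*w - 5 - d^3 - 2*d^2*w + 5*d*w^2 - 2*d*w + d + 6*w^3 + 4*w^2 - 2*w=-d^3 + d^2*(10 - 2*w) + d*(5*w^2 + 21*w - 31) + 6*w^3 - 7*w^2 - 43*w + 30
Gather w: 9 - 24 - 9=-24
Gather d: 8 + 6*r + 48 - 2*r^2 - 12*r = -2*r^2 - 6*r + 56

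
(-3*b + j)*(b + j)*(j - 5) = -3*b^2*j + 15*b^2 - 2*b*j^2 + 10*b*j + j^3 - 5*j^2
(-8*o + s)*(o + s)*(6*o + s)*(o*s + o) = -48*o^4*s - 48*o^4 - 50*o^3*s^2 - 50*o^3*s - o^2*s^3 - o^2*s^2 + o*s^4 + o*s^3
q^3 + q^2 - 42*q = q*(q - 6)*(q + 7)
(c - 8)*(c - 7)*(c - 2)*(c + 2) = c^4 - 15*c^3 + 52*c^2 + 60*c - 224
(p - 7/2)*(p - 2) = p^2 - 11*p/2 + 7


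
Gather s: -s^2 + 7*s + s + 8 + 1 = -s^2 + 8*s + 9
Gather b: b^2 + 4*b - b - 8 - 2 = b^2 + 3*b - 10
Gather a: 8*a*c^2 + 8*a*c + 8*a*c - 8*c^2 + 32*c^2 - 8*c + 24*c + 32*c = a*(8*c^2 + 16*c) + 24*c^2 + 48*c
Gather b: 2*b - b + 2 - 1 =b + 1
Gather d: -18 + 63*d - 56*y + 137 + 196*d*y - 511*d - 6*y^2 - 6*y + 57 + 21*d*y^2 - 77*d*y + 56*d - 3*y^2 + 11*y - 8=d*(21*y^2 + 119*y - 392) - 9*y^2 - 51*y + 168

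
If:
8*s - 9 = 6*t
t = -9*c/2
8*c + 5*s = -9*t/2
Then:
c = 45/233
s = 441/932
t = -405/466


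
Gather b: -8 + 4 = -4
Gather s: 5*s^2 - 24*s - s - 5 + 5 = 5*s^2 - 25*s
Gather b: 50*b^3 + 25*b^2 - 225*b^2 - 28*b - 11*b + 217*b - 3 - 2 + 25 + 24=50*b^3 - 200*b^2 + 178*b + 44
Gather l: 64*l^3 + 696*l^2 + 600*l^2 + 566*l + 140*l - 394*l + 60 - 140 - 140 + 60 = 64*l^3 + 1296*l^2 + 312*l - 160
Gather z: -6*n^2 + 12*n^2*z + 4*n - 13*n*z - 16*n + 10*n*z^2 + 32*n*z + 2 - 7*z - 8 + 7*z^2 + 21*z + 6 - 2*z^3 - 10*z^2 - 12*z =-6*n^2 - 12*n - 2*z^3 + z^2*(10*n - 3) + z*(12*n^2 + 19*n + 2)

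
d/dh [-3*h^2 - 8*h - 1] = -6*h - 8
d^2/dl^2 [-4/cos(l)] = 4/cos(l) - 8/cos(l)^3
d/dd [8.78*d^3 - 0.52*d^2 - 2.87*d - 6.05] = 26.34*d^2 - 1.04*d - 2.87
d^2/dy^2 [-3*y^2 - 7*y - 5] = -6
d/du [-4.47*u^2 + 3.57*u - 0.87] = 3.57 - 8.94*u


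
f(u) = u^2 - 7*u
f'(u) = 2*u - 7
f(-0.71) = 5.47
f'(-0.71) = -8.42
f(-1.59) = 13.66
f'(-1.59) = -10.18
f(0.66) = -4.18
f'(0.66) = -5.68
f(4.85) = -10.43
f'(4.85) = 2.70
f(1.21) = -7.01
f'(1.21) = -4.58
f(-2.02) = 18.22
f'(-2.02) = -11.04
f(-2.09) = 19.00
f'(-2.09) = -11.18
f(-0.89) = 7.02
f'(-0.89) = -8.78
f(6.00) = -6.00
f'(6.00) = 5.00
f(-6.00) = 78.00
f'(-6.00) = -19.00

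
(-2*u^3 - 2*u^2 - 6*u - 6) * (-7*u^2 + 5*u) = 14*u^5 + 4*u^4 + 32*u^3 + 12*u^2 - 30*u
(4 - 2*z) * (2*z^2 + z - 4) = -4*z^3 + 6*z^2 + 12*z - 16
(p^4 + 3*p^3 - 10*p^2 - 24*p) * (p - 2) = p^5 + p^4 - 16*p^3 - 4*p^2 + 48*p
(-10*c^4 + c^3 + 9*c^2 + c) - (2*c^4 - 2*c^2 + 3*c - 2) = -12*c^4 + c^3 + 11*c^2 - 2*c + 2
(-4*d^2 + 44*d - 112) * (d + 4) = -4*d^3 + 28*d^2 + 64*d - 448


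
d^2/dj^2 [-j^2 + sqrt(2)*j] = -2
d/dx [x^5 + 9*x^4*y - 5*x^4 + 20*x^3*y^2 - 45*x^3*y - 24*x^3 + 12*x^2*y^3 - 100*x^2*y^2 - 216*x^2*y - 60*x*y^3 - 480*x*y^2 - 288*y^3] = 5*x^4 + 36*x^3*y - 20*x^3 + 60*x^2*y^2 - 135*x^2*y - 72*x^2 + 24*x*y^3 - 200*x*y^2 - 432*x*y - 60*y^3 - 480*y^2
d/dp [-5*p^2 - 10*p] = -10*p - 10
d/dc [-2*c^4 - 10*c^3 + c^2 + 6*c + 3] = -8*c^3 - 30*c^2 + 2*c + 6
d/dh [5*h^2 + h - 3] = 10*h + 1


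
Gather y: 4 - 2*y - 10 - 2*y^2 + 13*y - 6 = -2*y^2 + 11*y - 12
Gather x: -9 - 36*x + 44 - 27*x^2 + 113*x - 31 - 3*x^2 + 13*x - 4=-30*x^2 + 90*x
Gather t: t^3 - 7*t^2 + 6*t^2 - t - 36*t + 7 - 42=t^3 - t^2 - 37*t - 35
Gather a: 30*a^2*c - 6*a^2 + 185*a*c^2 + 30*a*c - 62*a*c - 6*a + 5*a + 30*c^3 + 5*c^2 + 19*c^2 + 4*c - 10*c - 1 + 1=a^2*(30*c - 6) + a*(185*c^2 - 32*c - 1) + 30*c^3 + 24*c^2 - 6*c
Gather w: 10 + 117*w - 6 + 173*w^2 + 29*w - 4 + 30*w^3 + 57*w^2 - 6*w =30*w^3 + 230*w^2 + 140*w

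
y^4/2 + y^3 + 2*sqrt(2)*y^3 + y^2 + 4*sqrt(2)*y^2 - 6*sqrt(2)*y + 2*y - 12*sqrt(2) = (y/2 + sqrt(2))*(y + 2)*(y - sqrt(2))*(y + 3*sqrt(2))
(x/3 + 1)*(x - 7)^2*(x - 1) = x^4/3 - 4*x^3 + 6*x^2 + 140*x/3 - 49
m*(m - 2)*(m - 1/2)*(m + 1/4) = m^4 - 9*m^3/4 + 3*m^2/8 + m/4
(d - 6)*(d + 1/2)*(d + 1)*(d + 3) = d^4 - 3*d^3/2 - 22*d^2 - 57*d/2 - 9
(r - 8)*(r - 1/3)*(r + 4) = r^3 - 13*r^2/3 - 92*r/3 + 32/3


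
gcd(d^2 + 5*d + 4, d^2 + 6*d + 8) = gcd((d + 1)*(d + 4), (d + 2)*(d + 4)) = d + 4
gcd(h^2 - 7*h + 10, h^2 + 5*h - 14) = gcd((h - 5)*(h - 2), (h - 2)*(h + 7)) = h - 2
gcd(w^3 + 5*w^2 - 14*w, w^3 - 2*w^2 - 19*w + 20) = 1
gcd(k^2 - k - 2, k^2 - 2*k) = k - 2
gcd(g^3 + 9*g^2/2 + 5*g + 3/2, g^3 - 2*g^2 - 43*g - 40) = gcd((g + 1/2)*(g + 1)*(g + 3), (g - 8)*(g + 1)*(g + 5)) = g + 1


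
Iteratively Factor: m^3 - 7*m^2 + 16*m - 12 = (m - 2)*(m^2 - 5*m + 6) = (m - 2)^2*(m - 3)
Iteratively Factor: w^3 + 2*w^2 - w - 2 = (w + 2)*(w^2 - 1) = (w + 1)*(w + 2)*(w - 1)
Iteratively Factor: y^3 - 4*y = (y + 2)*(y^2 - 2*y) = y*(y + 2)*(y - 2)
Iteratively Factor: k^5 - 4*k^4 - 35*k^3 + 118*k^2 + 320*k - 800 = (k - 5)*(k^4 + k^3 - 30*k^2 - 32*k + 160) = (k - 5)*(k + 4)*(k^3 - 3*k^2 - 18*k + 40) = (k - 5)*(k - 2)*(k + 4)*(k^2 - k - 20) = (k - 5)*(k - 2)*(k + 4)^2*(k - 5)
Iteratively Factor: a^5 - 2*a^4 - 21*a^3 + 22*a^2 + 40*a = (a - 2)*(a^4 - 21*a^2 - 20*a) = (a - 2)*(a + 1)*(a^3 - a^2 - 20*a) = a*(a - 2)*(a + 1)*(a^2 - a - 20) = a*(a - 2)*(a + 1)*(a + 4)*(a - 5)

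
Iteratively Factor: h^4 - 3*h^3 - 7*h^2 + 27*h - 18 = (h + 3)*(h^3 - 6*h^2 + 11*h - 6) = (h - 2)*(h + 3)*(h^2 - 4*h + 3) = (h - 2)*(h - 1)*(h + 3)*(h - 3)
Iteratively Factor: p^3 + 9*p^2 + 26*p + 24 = (p + 3)*(p^2 + 6*p + 8) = (p + 3)*(p + 4)*(p + 2)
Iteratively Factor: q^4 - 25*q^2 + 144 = (q + 3)*(q^3 - 3*q^2 - 16*q + 48) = (q - 4)*(q + 3)*(q^2 + q - 12) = (q - 4)*(q + 3)*(q + 4)*(q - 3)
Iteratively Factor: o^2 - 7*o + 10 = (o - 5)*(o - 2)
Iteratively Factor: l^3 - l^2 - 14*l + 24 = (l + 4)*(l^2 - 5*l + 6) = (l - 3)*(l + 4)*(l - 2)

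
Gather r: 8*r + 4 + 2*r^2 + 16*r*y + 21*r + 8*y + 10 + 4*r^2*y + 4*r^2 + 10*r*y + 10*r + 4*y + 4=r^2*(4*y + 6) + r*(26*y + 39) + 12*y + 18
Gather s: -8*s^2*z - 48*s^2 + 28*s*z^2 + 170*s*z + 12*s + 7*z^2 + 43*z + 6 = s^2*(-8*z - 48) + s*(28*z^2 + 170*z + 12) + 7*z^2 + 43*z + 6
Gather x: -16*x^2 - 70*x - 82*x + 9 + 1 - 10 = -16*x^2 - 152*x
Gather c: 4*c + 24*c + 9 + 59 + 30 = 28*c + 98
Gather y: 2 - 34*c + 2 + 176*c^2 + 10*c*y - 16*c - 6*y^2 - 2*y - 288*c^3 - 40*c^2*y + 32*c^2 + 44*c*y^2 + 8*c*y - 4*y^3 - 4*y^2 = -288*c^3 + 208*c^2 - 50*c - 4*y^3 + y^2*(44*c - 10) + y*(-40*c^2 + 18*c - 2) + 4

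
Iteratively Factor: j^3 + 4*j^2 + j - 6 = (j + 2)*(j^2 + 2*j - 3) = (j + 2)*(j + 3)*(j - 1)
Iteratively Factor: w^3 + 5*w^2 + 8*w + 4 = (w + 2)*(w^2 + 3*w + 2) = (w + 1)*(w + 2)*(w + 2)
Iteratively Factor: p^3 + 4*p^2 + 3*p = (p + 1)*(p^2 + 3*p) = p*(p + 1)*(p + 3)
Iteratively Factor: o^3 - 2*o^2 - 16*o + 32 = (o - 4)*(o^2 + 2*o - 8) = (o - 4)*(o - 2)*(o + 4)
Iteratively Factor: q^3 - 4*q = (q - 2)*(q^2 + 2*q) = q*(q - 2)*(q + 2)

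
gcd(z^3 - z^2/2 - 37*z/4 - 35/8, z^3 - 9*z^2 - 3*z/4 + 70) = z^2 - z - 35/4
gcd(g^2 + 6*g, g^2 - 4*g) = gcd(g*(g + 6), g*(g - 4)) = g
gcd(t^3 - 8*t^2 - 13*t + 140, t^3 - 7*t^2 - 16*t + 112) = t^2 - 3*t - 28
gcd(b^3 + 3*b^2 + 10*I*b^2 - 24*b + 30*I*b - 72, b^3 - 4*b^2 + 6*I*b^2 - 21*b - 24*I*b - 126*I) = b^2 + b*(3 + 6*I) + 18*I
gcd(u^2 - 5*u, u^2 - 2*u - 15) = u - 5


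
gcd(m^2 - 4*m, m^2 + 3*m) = m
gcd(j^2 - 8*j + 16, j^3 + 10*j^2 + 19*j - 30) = 1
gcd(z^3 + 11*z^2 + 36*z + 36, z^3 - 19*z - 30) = z^2 + 5*z + 6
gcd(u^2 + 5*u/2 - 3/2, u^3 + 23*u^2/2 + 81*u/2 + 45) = u + 3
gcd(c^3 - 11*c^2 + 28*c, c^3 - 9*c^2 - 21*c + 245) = c - 7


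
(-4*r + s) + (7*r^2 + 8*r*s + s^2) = 7*r^2 + 8*r*s - 4*r + s^2 + s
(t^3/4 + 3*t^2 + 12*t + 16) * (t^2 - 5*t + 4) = t^5/4 + 7*t^4/4 - 2*t^3 - 32*t^2 - 32*t + 64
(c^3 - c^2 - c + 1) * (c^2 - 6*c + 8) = c^5 - 7*c^4 + 13*c^3 - c^2 - 14*c + 8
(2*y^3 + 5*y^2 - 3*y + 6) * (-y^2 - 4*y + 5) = -2*y^5 - 13*y^4 - 7*y^3 + 31*y^2 - 39*y + 30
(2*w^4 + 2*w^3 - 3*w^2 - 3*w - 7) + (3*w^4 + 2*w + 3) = 5*w^4 + 2*w^3 - 3*w^2 - w - 4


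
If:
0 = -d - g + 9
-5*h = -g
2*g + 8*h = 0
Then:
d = 9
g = 0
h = 0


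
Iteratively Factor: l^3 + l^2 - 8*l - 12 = (l + 2)*(l^2 - l - 6) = (l + 2)^2*(l - 3)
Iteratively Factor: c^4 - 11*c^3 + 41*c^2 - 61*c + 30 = (c - 2)*(c^3 - 9*c^2 + 23*c - 15) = (c - 5)*(c - 2)*(c^2 - 4*c + 3) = (c - 5)*(c - 2)*(c - 1)*(c - 3)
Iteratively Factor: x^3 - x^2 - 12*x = (x)*(x^2 - x - 12) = x*(x + 3)*(x - 4)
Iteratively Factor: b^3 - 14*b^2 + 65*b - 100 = (b - 5)*(b^2 - 9*b + 20) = (b - 5)^2*(b - 4)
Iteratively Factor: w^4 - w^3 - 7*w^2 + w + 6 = (w - 1)*(w^3 - 7*w - 6) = (w - 3)*(w - 1)*(w^2 + 3*w + 2) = (w - 3)*(w - 1)*(w + 2)*(w + 1)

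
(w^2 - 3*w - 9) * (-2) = -2*w^2 + 6*w + 18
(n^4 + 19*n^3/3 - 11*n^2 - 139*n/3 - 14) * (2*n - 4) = 2*n^5 + 26*n^4/3 - 142*n^3/3 - 146*n^2/3 + 472*n/3 + 56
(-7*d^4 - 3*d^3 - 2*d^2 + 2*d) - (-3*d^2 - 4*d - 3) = -7*d^4 - 3*d^3 + d^2 + 6*d + 3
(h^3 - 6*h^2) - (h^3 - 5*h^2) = -h^2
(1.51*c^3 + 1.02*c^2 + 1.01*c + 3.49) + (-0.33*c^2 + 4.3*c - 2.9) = 1.51*c^3 + 0.69*c^2 + 5.31*c + 0.59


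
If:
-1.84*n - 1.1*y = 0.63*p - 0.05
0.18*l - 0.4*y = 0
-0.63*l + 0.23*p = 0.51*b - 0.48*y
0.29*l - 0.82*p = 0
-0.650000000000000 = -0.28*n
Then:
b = 3.84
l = -5.88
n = 2.32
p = -2.08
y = -2.65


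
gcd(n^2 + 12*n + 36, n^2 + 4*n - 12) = n + 6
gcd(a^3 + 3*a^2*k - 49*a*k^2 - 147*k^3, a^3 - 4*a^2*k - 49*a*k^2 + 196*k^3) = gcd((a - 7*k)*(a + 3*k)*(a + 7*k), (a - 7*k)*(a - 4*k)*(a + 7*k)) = a^2 - 49*k^2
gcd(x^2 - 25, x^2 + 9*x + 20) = x + 5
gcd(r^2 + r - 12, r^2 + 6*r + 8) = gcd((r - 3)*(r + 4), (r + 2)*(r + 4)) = r + 4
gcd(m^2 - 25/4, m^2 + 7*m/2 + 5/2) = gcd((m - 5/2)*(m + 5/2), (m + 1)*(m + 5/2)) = m + 5/2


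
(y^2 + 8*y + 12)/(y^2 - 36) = (y + 2)/(y - 6)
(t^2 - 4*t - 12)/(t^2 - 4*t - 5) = (-t^2 + 4*t + 12)/(-t^2 + 4*t + 5)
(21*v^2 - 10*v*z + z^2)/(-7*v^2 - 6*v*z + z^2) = (-3*v + z)/(v + z)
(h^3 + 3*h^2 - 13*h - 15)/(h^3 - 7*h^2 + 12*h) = (h^2 + 6*h + 5)/(h*(h - 4))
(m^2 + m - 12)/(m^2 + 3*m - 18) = (m + 4)/(m + 6)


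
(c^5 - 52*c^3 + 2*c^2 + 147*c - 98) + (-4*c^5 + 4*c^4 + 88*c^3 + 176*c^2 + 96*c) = -3*c^5 + 4*c^4 + 36*c^3 + 178*c^2 + 243*c - 98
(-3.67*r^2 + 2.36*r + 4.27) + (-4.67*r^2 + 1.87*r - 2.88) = -8.34*r^2 + 4.23*r + 1.39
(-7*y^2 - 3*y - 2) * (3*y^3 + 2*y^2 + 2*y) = -21*y^5 - 23*y^4 - 26*y^3 - 10*y^2 - 4*y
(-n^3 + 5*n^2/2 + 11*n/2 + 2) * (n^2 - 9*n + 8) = -n^5 + 23*n^4/2 - 25*n^3 - 55*n^2/2 + 26*n + 16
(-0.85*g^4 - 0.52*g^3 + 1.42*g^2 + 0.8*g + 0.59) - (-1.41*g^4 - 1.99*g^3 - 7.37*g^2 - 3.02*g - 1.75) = 0.56*g^4 + 1.47*g^3 + 8.79*g^2 + 3.82*g + 2.34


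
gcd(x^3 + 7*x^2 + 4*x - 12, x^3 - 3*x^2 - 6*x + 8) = x^2 + x - 2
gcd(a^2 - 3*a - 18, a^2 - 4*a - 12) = a - 6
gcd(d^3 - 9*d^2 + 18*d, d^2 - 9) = d - 3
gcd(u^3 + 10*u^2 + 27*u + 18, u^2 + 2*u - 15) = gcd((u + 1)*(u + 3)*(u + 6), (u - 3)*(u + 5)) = 1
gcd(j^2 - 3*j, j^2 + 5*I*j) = j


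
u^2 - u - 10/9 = (u - 5/3)*(u + 2/3)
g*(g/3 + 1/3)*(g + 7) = g^3/3 + 8*g^2/3 + 7*g/3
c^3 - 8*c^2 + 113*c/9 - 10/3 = (c - 6)*(c - 5/3)*(c - 1/3)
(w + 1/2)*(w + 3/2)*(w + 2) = w^3 + 4*w^2 + 19*w/4 + 3/2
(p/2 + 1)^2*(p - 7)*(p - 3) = p^4/4 - 3*p^3/2 - 15*p^2/4 + 11*p + 21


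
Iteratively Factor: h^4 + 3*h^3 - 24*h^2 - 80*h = (h - 5)*(h^3 + 8*h^2 + 16*h) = (h - 5)*(h + 4)*(h^2 + 4*h) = (h - 5)*(h + 4)^2*(h)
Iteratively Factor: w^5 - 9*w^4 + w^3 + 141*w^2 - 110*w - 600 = (w - 4)*(w^4 - 5*w^3 - 19*w^2 + 65*w + 150) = (w - 4)*(w + 2)*(w^3 - 7*w^2 - 5*w + 75) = (w - 5)*(w - 4)*(w + 2)*(w^2 - 2*w - 15) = (w - 5)^2*(w - 4)*(w + 2)*(w + 3)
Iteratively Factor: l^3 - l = (l - 1)*(l^2 + l) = l*(l - 1)*(l + 1)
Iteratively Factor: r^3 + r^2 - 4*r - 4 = (r - 2)*(r^2 + 3*r + 2) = (r - 2)*(r + 2)*(r + 1)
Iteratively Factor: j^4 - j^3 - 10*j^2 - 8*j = (j)*(j^3 - j^2 - 10*j - 8) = j*(j + 2)*(j^2 - 3*j - 4) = j*(j + 1)*(j + 2)*(j - 4)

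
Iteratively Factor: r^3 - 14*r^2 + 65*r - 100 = (r - 5)*(r^2 - 9*r + 20) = (r - 5)^2*(r - 4)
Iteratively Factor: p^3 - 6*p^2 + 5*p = (p - 1)*(p^2 - 5*p) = p*(p - 1)*(p - 5)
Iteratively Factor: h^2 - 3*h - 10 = (h - 5)*(h + 2)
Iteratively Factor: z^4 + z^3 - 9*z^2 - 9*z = (z + 3)*(z^3 - 2*z^2 - 3*z) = (z + 1)*(z + 3)*(z^2 - 3*z) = (z - 3)*(z + 1)*(z + 3)*(z)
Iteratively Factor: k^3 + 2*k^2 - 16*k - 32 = (k - 4)*(k^2 + 6*k + 8) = (k - 4)*(k + 4)*(k + 2)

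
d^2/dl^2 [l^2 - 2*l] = 2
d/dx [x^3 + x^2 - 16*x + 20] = 3*x^2 + 2*x - 16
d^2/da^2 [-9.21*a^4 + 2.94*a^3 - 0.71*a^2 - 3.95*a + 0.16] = -110.52*a^2 + 17.64*a - 1.42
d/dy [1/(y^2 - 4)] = -2*y/(y^2 - 4)^2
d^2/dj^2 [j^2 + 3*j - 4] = 2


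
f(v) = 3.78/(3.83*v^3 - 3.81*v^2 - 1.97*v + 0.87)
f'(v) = 3.78*(-11.49*v^2 + 7.62*v + 1.97)/(3.83*v^3 - 3.81*v^2 - 1.97*v + 0.87)^2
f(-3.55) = -0.02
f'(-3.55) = -0.01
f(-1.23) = -0.39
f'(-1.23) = -1.02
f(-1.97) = -0.10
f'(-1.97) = -0.14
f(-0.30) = 3.73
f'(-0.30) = -4.96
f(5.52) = 0.01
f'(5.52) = -0.00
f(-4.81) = -0.01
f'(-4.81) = -0.00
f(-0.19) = 3.50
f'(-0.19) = 0.35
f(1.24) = -29.37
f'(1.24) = -1426.22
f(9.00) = 0.00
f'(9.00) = -0.00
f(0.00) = 4.34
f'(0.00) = 9.84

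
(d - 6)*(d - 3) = d^2 - 9*d + 18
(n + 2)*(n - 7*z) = n^2 - 7*n*z + 2*n - 14*z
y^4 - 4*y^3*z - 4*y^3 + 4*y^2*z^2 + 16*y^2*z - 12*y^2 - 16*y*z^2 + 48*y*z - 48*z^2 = (y - 6)*(y + 2)*(y - 2*z)^2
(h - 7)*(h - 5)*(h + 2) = h^3 - 10*h^2 + 11*h + 70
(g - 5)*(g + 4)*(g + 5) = g^3 + 4*g^2 - 25*g - 100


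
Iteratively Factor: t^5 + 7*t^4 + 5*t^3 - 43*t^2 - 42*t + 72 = (t + 4)*(t^4 + 3*t^3 - 7*t^2 - 15*t + 18) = (t - 2)*(t + 4)*(t^3 + 5*t^2 + 3*t - 9) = (t - 2)*(t + 3)*(t + 4)*(t^2 + 2*t - 3) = (t - 2)*(t + 3)^2*(t + 4)*(t - 1)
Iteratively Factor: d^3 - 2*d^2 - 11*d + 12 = (d + 3)*(d^2 - 5*d + 4) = (d - 1)*(d + 3)*(d - 4)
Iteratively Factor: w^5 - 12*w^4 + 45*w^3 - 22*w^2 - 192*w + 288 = (w - 4)*(w^4 - 8*w^3 + 13*w^2 + 30*w - 72) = (w - 4)*(w + 2)*(w^3 - 10*w^2 + 33*w - 36) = (w - 4)^2*(w + 2)*(w^2 - 6*w + 9) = (w - 4)^2*(w - 3)*(w + 2)*(w - 3)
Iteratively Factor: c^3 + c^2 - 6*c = (c - 2)*(c^2 + 3*c) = (c - 2)*(c + 3)*(c)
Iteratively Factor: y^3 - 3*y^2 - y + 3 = (y - 1)*(y^2 - 2*y - 3) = (y - 3)*(y - 1)*(y + 1)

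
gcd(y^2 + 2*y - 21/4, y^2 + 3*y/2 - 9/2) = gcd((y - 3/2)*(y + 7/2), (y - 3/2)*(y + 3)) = y - 3/2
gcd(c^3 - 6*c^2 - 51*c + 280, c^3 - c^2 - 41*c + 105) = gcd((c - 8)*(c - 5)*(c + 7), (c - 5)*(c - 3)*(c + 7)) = c^2 + 2*c - 35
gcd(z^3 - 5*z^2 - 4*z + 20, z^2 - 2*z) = z - 2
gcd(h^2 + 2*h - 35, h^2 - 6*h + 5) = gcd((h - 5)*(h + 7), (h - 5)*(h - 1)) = h - 5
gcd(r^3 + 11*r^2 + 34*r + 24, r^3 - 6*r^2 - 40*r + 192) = r + 6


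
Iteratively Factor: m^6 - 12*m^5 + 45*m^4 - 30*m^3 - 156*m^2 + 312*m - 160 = (m + 2)*(m^5 - 14*m^4 + 73*m^3 - 176*m^2 + 196*m - 80) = (m - 1)*(m + 2)*(m^4 - 13*m^3 + 60*m^2 - 116*m + 80) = (m - 2)*(m - 1)*(m + 2)*(m^3 - 11*m^2 + 38*m - 40) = (m - 2)^2*(m - 1)*(m + 2)*(m^2 - 9*m + 20) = (m - 5)*(m - 2)^2*(m - 1)*(m + 2)*(m - 4)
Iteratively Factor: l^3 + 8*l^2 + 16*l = (l + 4)*(l^2 + 4*l) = (l + 4)^2*(l)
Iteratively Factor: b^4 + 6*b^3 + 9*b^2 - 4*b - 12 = (b - 1)*(b^3 + 7*b^2 + 16*b + 12) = (b - 1)*(b + 2)*(b^2 + 5*b + 6) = (b - 1)*(b + 2)*(b + 3)*(b + 2)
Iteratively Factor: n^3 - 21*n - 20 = (n - 5)*(n^2 + 5*n + 4) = (n - 5)*(n + 1)*(n + 4)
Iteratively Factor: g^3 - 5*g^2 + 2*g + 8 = (g + 1)*(g^2 - 6*g + 8) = (g - 4)*(g + 1)*(g - 2)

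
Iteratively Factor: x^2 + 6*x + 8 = (x + 2)*(x + 4)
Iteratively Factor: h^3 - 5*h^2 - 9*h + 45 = (h - 5)*(h^2 - 9) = (h - 5)*(h - 3)*(h + 3)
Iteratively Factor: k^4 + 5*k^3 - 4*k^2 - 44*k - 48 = (k + 2)*(k^3 + 3*k^2 - 10*k - 24) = (k - 3)*(k + 2)*(k^2 + 6*k + 8) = (k - 3)*(k + 2)^2*(k + 4)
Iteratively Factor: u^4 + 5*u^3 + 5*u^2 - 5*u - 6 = (u + 3)*(u^3 + 2*u^2 - u - 2) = (u + 2)*(u + 3)*(u^2 - 1) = (u - 1)*(u + 2)*(u + 3)*(u + 1)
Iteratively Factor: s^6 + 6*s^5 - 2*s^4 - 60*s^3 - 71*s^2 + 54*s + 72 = (s - 1)*(s^5 + 7*s^4 + 5*s^3 - 55*s^2 - 126*s - 72) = (s - 1)*(s + 3)*(s^4 + 4*s^3 - 7*s^2 - 34*s - 24) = (s - 3)*(s - 1)*(s + 3)*(s^3 + 7*s^2 + 14*s + 8) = (s - 3)*(s - 1)*(s + 2)*(s + 3)*(s^2 + 5*s + 4) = (s - 3)*(s - 1)*(s + 1)*(s + 2)*(s + 3)*(s + 4)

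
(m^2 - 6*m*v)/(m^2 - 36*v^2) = m/(m + 6*v)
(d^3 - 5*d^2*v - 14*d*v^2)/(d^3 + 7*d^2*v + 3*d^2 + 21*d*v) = (d^2 - 5*d*v - 14*v^2)/(d^2 + 7*d*v + 3*d + 21*v)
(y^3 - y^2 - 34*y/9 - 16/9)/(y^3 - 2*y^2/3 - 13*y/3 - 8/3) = (y + 2/3)/(y + 1)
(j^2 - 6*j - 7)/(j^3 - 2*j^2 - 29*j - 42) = (j + 1)/(j^2 + 5*j + 6)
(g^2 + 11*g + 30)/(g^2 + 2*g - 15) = (g + 6)/(g - 3)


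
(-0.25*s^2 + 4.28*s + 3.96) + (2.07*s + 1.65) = -0.25*s^2 + 6.35*s + 5.61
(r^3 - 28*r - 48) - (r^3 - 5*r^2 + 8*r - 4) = 5*r^2 - 36*r - 44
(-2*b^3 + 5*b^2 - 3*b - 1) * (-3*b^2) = 6*b^5 - 15*b^4 + 9*b^3 + 3*b^2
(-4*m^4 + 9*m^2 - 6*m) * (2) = -8*m^4 + 18*m^2 - 12*m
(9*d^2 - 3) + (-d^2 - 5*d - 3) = 8*d^2 - 5*d - 6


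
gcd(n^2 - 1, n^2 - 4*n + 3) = n - 1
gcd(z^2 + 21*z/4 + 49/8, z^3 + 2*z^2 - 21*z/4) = z + 7/2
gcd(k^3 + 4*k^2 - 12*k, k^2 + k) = k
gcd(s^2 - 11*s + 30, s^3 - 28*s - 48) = s - 6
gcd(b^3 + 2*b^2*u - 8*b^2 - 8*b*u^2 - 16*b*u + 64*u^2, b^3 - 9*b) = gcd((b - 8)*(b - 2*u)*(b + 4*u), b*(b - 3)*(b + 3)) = 1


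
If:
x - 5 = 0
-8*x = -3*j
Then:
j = 40/3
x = 5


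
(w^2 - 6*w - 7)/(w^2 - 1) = (w - 7)/(w - 1)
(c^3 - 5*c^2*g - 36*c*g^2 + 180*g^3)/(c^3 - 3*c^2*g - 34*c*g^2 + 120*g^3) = (c - 6*g)/(c - 4*g)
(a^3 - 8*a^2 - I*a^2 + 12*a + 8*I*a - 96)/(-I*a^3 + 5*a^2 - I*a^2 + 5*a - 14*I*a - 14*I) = (I*a^3 + a^2*(1 - 8*I) + a*(-8 + 12*I) - 96*I)/(a^3 + a^2*(1 + 5*I) + a*(14 + 5*I) + 14)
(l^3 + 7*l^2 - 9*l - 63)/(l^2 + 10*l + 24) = (l^3 + 7*l^2 - 9*l - 63)/(l^2 + 10*l + 24)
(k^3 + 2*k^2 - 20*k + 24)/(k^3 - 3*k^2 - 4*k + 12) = (k^2 + 4*k - 12)/(k^2 - k - 6)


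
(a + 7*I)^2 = a^2 + 14*I*a - 49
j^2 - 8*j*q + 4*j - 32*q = (j + 4)*(j - 8*q)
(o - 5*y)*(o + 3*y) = o^2 - 2*o*y - 15*y^2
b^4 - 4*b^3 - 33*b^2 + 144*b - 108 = (b - 6)*(b - 3)*(b - 1)*(b + 6)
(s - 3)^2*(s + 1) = s^3 - 5*s^2 + 3*s + 9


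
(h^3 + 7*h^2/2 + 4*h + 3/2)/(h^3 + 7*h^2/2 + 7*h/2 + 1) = (2*h^2 + 5*h + 3)/(2*h^2 + 5*h + 2)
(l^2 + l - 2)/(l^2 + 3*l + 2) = (l - 1)/(l + 1)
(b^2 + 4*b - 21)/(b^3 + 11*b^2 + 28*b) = (b - 3)/(b*(b + 4))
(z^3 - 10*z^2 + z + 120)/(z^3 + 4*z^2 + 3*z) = (z^2 - 13*z + 40)/(z*(z + 1))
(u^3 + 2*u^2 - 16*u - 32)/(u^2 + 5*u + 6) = (u^2 - 16)/(u + 3)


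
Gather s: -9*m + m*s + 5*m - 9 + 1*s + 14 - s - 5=m*s - 4*m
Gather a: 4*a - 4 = 4*a - 4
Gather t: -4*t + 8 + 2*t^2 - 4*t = 2*t^2 - 8*t + 8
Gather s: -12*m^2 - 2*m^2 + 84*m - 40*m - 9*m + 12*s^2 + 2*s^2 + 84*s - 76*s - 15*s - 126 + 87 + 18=-14*m^2 + 35*m + 14*s^2 - 7*s - 21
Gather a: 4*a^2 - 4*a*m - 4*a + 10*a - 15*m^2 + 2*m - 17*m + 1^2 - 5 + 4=4*a^2 + a*(6 - 4*m) - 15*m^2 - 15*m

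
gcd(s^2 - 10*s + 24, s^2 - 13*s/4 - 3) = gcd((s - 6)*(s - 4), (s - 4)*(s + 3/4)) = s - 4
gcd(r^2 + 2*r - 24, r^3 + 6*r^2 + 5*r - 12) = 1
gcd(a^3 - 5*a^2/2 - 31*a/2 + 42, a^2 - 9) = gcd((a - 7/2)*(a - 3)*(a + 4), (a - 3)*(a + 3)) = a - 3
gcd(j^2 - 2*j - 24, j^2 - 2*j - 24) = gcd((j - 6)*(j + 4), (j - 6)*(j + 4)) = j^2 - 2*j - 24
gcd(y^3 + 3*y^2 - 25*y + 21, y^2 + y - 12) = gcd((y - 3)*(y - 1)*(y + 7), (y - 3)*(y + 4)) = y - 3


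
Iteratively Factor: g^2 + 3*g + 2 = (g + 2)*(g + 1)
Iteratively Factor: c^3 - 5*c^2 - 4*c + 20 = (c - 5)*(c^2 - 4) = (c - 5)*(c - 2)*(c + 2)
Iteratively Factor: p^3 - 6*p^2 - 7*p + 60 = (p + 3)*(p^2 - 9*p + 20) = (p - 5)*(p + 3)*(p - 4)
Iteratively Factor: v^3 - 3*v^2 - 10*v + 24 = (v + 3)*(v^2 - 6*v + 8) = (v - 4)*(v + 3)*(v - 2)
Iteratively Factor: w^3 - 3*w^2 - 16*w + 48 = (w + 4)*(w^2 - 7*w + 12) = (w - 3)*(w + 4)*(w - 4)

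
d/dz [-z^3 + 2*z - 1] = 2 - 3*z^2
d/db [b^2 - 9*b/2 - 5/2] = 2*b - 9/2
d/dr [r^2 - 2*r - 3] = 2*r - 2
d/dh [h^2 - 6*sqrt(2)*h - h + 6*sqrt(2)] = 2*h - 6*sqrt(2) - 1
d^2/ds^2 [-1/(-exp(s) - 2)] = (exp(s) - 2)*exp(s)/(exp(s) + 2)^3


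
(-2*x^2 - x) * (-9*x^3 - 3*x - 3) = 18*x^5 + 9*x^4 + 6*x^3 + 9*x^2 + 3*x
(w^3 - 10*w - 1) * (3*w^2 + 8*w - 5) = 3*w^5 + 8*w^4 - 35*w^3 - 83*w^2 + 42*w + 5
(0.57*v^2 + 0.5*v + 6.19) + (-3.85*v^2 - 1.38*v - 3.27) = -3.28*v^2 - 0.88*v + 2.92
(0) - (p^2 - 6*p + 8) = -p^2 + 6*p - 8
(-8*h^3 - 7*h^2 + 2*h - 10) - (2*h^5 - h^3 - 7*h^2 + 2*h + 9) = -2*h^5 - 7*h^3 - 19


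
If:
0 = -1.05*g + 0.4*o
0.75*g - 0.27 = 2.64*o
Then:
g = -0.04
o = -0.11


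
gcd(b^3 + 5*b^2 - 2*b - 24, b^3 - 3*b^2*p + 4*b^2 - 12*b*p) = b + 4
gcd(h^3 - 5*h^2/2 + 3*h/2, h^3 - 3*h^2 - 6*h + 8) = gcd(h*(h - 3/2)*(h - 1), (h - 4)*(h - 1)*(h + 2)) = h - 1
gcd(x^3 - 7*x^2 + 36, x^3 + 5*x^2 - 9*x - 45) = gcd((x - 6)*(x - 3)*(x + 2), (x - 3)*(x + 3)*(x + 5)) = x - 3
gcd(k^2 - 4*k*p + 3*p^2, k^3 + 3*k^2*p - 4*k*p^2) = -k + p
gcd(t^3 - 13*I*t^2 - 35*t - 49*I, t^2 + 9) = 1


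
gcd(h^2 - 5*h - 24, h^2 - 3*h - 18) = h + 3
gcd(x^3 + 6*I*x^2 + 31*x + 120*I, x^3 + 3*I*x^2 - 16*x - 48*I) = x + 3*I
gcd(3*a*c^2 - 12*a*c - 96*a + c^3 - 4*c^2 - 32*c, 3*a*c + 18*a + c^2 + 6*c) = 3*a + c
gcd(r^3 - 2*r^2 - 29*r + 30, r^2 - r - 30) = r^2 - r - 30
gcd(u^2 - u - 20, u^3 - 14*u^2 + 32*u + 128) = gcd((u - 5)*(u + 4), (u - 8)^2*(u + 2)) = 1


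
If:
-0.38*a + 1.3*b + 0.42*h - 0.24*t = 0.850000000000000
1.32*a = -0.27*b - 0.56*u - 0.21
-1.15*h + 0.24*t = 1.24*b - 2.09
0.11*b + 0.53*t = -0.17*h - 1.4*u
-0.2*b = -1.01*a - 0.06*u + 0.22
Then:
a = 0.70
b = 1.60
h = 1.47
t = 6.60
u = -2.80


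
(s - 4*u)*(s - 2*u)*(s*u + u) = s^3*u - 6*s^2*u^2 + s^2*u + 8*s*u^3 - 6*s*u^2 + 8*u^3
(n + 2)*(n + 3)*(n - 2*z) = n^3 - 2*n^2*z + 5*n^2 - 10*n*z + 6*n - 12*z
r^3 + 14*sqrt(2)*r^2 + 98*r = r*(r + 7*sqrt(2))^2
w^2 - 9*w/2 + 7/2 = (w - 7/2)*(w - 1)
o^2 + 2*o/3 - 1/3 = (o - 1/3)*(o + 1)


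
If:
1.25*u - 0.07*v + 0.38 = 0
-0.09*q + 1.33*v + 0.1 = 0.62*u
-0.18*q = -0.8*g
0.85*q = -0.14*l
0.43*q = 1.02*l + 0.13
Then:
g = 0.00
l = -0.12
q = 0.02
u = -0.32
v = -0.22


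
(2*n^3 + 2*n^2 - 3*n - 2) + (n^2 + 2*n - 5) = 2*n^3 + 3*n^2 - n - 7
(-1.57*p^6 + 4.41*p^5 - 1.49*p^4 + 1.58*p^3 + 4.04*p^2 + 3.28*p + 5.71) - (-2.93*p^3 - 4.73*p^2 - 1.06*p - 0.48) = -1.57*p^6 + 4.41*p^5 - 1.49*p^4 + 4.51*p^3 + 8.77*p^2 + 4.34*p + 6.19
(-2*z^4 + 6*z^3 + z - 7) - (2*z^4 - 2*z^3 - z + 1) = -4*z^4 + 8*z^3 + 2*z - 8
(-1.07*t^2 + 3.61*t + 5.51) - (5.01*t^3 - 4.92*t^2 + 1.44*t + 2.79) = -5.01*t^3 + 3.85*t^2 + 2.17*t + 2.72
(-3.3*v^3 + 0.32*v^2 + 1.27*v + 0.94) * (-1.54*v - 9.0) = 5.082*v^4 + 29.2072*v^3 - 4.8358*v^2 - 12.8776*v - 8.46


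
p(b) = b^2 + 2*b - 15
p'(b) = 2*b + 2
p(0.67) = -13.21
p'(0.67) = 3.34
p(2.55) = -3.40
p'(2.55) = 7.10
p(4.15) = 10.52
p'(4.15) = 10.30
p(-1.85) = -15.28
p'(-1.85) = -1.70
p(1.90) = -7.59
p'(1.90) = 5.80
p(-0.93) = -16.00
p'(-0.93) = 0.14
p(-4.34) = -4.84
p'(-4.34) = -6.68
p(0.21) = -14.54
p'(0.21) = 2.42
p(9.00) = 84.00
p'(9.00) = 20.00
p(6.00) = 33.00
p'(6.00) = 14.00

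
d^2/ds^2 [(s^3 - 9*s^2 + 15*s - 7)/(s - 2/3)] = 18*(3*s^3 - 6*s^2 + 4*s - 3)/(27*s^3 - 54*s^2 + 36*s - 8)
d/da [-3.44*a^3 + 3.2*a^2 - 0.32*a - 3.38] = -10.32*a^2 + 6.4*a - 0.32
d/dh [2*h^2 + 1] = 4*h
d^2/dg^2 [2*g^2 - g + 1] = 4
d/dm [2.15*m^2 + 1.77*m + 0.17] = 4.3*m + 1.77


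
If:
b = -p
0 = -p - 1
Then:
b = 1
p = -1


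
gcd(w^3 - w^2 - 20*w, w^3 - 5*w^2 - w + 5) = w - 5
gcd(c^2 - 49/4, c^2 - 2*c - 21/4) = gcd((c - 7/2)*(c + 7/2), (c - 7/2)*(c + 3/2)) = c - 7/2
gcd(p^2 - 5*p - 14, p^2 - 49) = p - 7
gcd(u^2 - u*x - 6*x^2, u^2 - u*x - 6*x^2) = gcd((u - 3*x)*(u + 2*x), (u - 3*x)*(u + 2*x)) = -u^2 + u*x + 6*x^2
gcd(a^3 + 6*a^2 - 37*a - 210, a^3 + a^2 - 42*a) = a^2 + a - 42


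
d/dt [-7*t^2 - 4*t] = -14*t - 4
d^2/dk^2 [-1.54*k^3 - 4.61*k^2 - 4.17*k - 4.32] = -9.24*k - 9.22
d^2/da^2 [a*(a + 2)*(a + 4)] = 6*a + 12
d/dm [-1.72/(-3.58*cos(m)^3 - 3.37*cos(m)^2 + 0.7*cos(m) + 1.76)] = (18.4728*cos(m)^2 + 11.5928*cos(m) - 1.204)*sin(m)/(3.58*cos(m)^3 + 3.37*cos(m)^2 - 0.7*cos(m) - 1.76)^2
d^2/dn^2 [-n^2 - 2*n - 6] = -2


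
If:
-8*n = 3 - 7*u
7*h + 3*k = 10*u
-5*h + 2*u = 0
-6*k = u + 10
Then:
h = -20/77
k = -120/77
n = -83/88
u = -50/77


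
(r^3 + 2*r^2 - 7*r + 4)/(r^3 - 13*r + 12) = (r - 1)/(r - 3)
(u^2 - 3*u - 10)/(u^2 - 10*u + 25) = (u + 2)/(u - 5)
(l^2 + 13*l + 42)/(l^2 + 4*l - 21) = (l + 6)/(l - 3)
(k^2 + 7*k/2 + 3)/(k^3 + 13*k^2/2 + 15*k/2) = (k + 2)/(k*(k + 5))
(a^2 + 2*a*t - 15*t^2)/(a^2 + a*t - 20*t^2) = (-a + 3*t)/(-a + 4*t)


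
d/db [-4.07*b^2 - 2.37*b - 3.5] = -8.14*b - 2.37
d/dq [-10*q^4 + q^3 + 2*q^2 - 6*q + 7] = -40*q^3 + 3*q^2 + 4*q - 6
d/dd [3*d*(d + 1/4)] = 6*d + 3/4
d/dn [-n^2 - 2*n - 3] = -2*n - 2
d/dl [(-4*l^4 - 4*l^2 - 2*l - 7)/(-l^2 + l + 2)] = (8*l^5 - 12*l^4 - 32*l^3 - 6*l^2 - 30*l + 3)/(l^4 - 2*l^3 - 3*l^2 + 4*l + 4)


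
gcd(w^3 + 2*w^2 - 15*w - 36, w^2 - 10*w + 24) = w - 4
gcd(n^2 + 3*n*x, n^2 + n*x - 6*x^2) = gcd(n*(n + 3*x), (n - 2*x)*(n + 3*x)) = n + 3*x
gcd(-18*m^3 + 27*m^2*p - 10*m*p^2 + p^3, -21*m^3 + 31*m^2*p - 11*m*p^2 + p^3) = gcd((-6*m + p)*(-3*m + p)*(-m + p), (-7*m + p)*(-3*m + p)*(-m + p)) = 3*m^2 - 4*m*p + p^2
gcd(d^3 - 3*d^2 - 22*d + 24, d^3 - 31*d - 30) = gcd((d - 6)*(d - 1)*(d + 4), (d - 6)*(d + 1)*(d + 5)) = d - 6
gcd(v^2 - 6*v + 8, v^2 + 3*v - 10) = v - 2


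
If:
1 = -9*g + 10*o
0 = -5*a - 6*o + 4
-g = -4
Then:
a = -91/25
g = 4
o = 37/10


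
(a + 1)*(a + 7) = a^2 + 8*a + 7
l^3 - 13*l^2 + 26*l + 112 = (l - 8)*(l - 7)*(l + 2)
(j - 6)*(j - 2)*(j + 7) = j^3 - j^2 - 44*j + 84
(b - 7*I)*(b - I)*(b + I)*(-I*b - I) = -I*b^4 - 7*b^3 - I*b^3 - 7*b^2 - I*b^2 - 7*b - I*b - 7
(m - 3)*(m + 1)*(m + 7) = m^3 + 5*m^2 - 17*m - 21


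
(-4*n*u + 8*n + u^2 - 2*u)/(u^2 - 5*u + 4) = (-4*n*u + 8*n + u^2 - 2*u)/(u^2 - 5*u + 4)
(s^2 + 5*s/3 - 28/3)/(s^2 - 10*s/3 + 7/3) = (s + 4)/(s - 1)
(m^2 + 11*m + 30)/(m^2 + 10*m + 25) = (m + 6)/(m + 5)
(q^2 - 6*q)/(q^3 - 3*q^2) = (q - 6)/(q*(q - 3))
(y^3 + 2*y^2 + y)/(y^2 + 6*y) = (y^2 + 2*y + 1)/(y + 6)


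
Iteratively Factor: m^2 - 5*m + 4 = (m - 1)*(m - 4)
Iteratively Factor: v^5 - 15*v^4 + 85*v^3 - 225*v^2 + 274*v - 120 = (v - 4)*(v^4 - 11*v^3 + 41*v^2 - 61*v + 30) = (v - 4)*(v - 1)*(v^3 - 10*v^2 + 31*v - 30) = (v - 5)*(v - 4)*(v - 1)*(v^2 - 5*v + 6) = (v - 5)*(v - 4)*(v - 2)*(v - 1)*(v - 3)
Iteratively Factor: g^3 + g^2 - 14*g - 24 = (g + 2)*(g^2 - g - 12) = (g + 2)*(g + 3)*(g - 4)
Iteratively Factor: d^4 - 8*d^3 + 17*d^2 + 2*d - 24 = (d - 4)*(d^3 - 4*d^2 + d + 6) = (d - 4)*(d - 3)*(d^2 - d - 2) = (d - 4)*(d - 3)*(d - 2)*(d + 1)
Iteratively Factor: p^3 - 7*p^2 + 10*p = (p - 2)*(p^2 - 5*p) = p*(p - 2)*(p - 5)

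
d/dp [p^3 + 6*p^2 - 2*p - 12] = 3*p^2 + 12*p - 2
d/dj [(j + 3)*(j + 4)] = 2*j + 7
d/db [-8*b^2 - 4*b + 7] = -16*b - 4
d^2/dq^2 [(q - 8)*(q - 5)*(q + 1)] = 6*q - 24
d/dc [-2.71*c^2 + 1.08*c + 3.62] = 1.08 - 5.42*c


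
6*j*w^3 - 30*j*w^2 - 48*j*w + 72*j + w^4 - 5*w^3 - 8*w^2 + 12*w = (6*j + w)*(w - 6)*(w - 1)*(w + 2)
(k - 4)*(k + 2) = k^2 - 2*k - 8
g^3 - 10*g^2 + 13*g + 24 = (g - 8)*(g - 3)*(g + 1)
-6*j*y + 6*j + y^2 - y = (-6*j + y)*(y - 1)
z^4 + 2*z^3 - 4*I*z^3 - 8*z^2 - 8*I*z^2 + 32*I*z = z*(z - 2)*(z + 4)*(z - 4*I)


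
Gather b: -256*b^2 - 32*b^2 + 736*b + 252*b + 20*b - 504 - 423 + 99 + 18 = -288*b^2 + 1008*b - 810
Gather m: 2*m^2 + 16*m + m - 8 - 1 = 2*m^2 + 17*m - 9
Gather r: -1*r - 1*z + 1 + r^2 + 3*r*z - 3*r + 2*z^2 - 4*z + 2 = r^2 + r*(3*z - 4) + 2*z^2 - 5*z + 3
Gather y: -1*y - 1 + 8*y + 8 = 7*y + 7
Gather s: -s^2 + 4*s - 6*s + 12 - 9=-s^2 - 2*s + 3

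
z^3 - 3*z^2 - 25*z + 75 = (z - 5)*(z - 3)*(z + 5)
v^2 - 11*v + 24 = (v - 8)*(v - 3)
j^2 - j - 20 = (j - 5)*(j + 4)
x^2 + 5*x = x*(x + 5)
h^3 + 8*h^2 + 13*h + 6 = (h + 1)^2*(h + 6)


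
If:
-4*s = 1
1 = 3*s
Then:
No Solution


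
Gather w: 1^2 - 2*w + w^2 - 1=w^2 - 2*w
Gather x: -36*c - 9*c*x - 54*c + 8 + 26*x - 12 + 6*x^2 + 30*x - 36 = -90*c + 6*x^2 + x*(56 - 9*c) - 40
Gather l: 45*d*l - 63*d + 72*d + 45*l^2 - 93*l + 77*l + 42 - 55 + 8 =9*d + 45*l^2 + l*(45*d - 16) - 5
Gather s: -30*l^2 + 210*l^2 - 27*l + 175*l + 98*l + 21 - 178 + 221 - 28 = 180*l^2 + 246*l + 36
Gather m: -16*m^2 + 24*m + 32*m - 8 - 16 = -16*m^2 + 56*m - 24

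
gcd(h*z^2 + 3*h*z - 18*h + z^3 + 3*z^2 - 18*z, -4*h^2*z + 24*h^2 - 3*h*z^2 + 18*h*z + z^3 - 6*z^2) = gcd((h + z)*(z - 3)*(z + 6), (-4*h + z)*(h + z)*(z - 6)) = h + z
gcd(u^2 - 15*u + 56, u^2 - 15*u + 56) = u^2 - 15*u + 56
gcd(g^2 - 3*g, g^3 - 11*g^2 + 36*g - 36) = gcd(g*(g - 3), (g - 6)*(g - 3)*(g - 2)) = g - 3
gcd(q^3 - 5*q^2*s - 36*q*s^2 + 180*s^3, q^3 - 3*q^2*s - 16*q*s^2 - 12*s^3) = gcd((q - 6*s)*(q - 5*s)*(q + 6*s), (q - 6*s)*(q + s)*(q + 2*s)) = q - 6*s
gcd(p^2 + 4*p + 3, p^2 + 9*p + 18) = p + 3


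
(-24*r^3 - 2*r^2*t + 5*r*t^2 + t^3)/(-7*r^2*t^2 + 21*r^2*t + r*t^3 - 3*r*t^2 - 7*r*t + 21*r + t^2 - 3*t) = (24*r^3 + 2*r^2*t - 5*r*t^2 - t^3)/(7*r^2*t^2 - 21*r^2*t - r*t^3 + 3*r*t^2 + 7*r*t - 21*r - t^2 + 3*t)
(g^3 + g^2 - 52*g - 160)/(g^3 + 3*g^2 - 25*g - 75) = (g^2 - 4*g - 32)/(g^2 - 2*g - 15)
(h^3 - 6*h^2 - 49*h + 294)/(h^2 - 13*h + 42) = h + 7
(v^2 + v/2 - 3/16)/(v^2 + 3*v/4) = (v - 1/4)/v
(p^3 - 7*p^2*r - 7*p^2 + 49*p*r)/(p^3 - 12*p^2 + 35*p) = (p - 7*r)/(p - 5)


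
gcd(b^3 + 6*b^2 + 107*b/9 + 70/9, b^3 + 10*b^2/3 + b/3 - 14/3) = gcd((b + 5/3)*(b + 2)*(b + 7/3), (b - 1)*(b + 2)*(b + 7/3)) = b^2 + 13*b/3 + 14/3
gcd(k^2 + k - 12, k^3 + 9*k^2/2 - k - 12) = k + 4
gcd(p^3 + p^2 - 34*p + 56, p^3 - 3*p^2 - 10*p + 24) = p^2 - 6*p + 8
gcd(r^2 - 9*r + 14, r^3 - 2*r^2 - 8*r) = 1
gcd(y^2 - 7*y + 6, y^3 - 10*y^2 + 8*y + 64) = 1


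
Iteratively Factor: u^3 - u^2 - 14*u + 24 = (u - 2)*(u^2 + u - 12) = (u - 2)*(u + 4)*(u - 3)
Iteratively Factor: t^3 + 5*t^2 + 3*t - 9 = (t + 3)*(t^2 + 2*t - 3) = (t + 3)^2*(t - 1)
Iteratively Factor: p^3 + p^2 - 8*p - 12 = (p + 2)*(p^2 - p - 6) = (p + 2)^2*(p - 3)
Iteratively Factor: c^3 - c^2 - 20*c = (c)*(c^2 - c - 20) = c*(c - 5)*(c + 4)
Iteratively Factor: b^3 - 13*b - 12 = (b - 4)*(b^2 + 4*b + 3) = (b - 4)*(b + 3)*(b + 1)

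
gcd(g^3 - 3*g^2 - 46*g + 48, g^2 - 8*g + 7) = g - 1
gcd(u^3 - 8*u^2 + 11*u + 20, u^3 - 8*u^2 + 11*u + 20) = u^3 - 8*u^2 + 11*u + 20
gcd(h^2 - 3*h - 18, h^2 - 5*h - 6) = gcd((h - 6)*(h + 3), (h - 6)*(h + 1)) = h - 6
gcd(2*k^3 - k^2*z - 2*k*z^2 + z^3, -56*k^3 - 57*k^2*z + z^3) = k + z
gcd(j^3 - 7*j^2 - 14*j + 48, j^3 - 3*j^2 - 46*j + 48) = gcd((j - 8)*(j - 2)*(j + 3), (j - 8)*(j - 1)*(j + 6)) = j - 8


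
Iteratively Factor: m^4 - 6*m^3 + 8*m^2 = (m)*(m^3 - 6*m^2 + 8*m) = m*(m - 2)*(m^2 - 4*m) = m*(m - 4)*(m - 2)*(m)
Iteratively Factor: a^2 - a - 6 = (a - 3)*(a + 2)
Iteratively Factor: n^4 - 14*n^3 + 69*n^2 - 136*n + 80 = (n - 1)*(n^3 - 13*n^2 + 56*n - 80) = (n - 5)*(n - 1)*(n^2 - 8*n + 16) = (n - 5)*(n - 4)*(n - 1)*(n - 4)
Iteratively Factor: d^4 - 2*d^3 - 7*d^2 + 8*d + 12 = (d + 1)*(d^3 - 3*d^2 - 4*d + 12) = (d + 1)*(d + 2)*(d^2 - 5*d + 6) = (d - 3)*(d + 1)*(d + 2)*(d - 2)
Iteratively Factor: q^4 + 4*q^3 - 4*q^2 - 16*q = (q + 4)*(q^3 - 4*q) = q*(q + 4)*(q^2 - 4) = q*(q - 2)*(q + 4)*(q + 2)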